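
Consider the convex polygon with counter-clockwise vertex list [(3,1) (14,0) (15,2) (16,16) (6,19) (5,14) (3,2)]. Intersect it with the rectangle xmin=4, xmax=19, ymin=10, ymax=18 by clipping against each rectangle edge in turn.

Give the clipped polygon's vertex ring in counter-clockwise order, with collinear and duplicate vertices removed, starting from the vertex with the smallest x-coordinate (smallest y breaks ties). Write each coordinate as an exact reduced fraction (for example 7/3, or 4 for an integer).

Clipped polygon: [(13/3,10) (109/7,10) (16,16) (28/3,18) (29/5,18) (5,14)]

1. After x ≥ 4: [(4,10/11) (14,0) (15,2) (16,16) (6,19) (5,14) (4,8)]
2. After x ≤ 19: [(4,10/11) (14,0) (15,2) (16,16) (6,19) (5,14) (4,8)]
3. After y ≥ 10: [(109/7,10) (16,16) (6,19) (5,14) (13/3,10)]
4. After y ≤ 18: [(109/7,10) (16,16) (28/3,18) (29/5,18) (5,14) (13/3,10)]
5. Canonical ring: [(13/3,10) (109/7,10) (16,16) (28/3,18) (29/5,18) (5,14)]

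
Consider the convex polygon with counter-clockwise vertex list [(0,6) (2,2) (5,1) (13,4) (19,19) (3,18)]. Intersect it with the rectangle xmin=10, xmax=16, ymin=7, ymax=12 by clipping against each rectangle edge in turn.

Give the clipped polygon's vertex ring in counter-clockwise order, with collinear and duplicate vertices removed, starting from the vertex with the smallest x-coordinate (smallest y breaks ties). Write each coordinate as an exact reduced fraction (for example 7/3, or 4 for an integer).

1. After x ≥ 10: [(10,23/8) (13,4) (19,19) (10,295/16)]
2. After x ≤ 16: [(10,23/8) (13,4) (16,23/2) (16,301/16) (10,295/16)]
3. After y ≥ 7: [(10,7) (71/5,7) (16,23/2) (16,301/16) (10,295/16)]
4. After y ≤ 12: [(10,12) (10,7) (71/5,7) (16,23/2) (16,12)]
5. Canonical ring: [(10,7) (71/5,7) (16,23/2) (16,12) (10,12)]

Clipped polygon: [(10,7) (71/5,7) (16,23/2) (16,12) (10,12)]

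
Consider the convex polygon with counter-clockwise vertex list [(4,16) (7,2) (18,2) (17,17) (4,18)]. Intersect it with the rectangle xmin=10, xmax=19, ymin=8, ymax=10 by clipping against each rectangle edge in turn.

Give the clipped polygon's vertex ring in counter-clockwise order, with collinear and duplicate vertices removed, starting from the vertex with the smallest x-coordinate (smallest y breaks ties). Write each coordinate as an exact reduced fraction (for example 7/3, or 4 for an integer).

1. After x ≥ 10: [(10,2) (18,2) (17,17) (10,228/13)]
2. After x ≤ 19: [(10,2) (18,2) (17,17) (10,228/13)]
3. After y ≥ 8: [(10,8) (88/5,8) (17,17) (10,228/13)]
4. After y ≤ 10: [(10,10) (10,8) (88/5,8) (262/15,10)]
5. Canonical ring: [(10,8) (88/5,8) (262/15,10) (10,10)]

Clipped polygon: [(10,8) (88/5,8) (262/15,10) (10,10)]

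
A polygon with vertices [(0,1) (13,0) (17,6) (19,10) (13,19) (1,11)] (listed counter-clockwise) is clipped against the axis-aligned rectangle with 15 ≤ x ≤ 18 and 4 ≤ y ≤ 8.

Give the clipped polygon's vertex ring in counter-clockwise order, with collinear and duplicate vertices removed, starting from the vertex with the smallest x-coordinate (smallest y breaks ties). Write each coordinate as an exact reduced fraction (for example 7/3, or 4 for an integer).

1. After x ≥ 15: [(15,3) (17,6) (19,10) (15,16)]
2. After x ≤ 18: [(15,3) (17,6) (18,8) (18,23/2) (15,16)]
3. After y ≥ 4: [(15,4) (47/3,4) (17,6) (18,8) (18,23/2) (15,16)]
4. After y ≤ 8: [(15,8) (15,4) (47/3,4) (17,6) (18,8) (18,8)]
5. Canonical ring: [(15,4) (47/3,4) (17,6) (18,8) (15,8)]

Clipped polygon: [(15,4) (47/3,4) (17,6) (18,8) (15,8)]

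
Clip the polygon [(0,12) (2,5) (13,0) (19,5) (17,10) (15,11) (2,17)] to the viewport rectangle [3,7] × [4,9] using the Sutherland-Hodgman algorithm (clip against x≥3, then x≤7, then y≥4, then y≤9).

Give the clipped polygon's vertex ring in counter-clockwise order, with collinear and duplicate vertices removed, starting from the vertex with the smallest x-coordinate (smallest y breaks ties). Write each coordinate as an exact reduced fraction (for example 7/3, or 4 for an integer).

1. After x ≥ 3: [(3,50/11) (13,0) (19,5) (17,10) (15,11) (3,215/13)]
2. After x ≤ 7: [(3,50/11) (7,30/11) (7,191/13) (3,215/13)]
3. After y ≥ 4: [(3,50/11) (21/5,4) (7,4) (7,191/13) (3,215/13)]
4. After y ≤ 9: [(3,9) (3,50/11) (21/5,4) (7,4) (7,9)]
5. Canonical ring: [(3,50/11) (21/5,4) (7,4) (7,9) (3,9)]

Clipped polygon: [(3,50/11) (21/5,4) (7,4) (7,9) (3,9)]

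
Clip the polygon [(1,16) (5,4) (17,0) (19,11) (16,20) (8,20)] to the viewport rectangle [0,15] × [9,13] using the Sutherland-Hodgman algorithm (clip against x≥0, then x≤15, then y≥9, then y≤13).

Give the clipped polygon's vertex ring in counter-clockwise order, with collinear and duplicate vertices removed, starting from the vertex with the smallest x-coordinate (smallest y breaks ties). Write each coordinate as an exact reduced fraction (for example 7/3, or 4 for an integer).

Clipped polygon: [(2,13) (10/3,9) (15,9) (15,13)]

1. After x ≥ 0: [(1,16) (5,4) (17,0) (19,11) (16,20) (8,20)]
2. After x ≤ 15: [(1,16) (5,4) (15,2/3) (15,20) (8,20)]
3. After y ≥ 9: [(1,16) (10/3,9) (15,9) (15,20) (8,20)]
4. After y ≤ 13: [(2,13) (10/3,9) (15,9) (15,13)]
5. Canonical ring: [(2,13) (10/3,9) (15,9) (15,13)]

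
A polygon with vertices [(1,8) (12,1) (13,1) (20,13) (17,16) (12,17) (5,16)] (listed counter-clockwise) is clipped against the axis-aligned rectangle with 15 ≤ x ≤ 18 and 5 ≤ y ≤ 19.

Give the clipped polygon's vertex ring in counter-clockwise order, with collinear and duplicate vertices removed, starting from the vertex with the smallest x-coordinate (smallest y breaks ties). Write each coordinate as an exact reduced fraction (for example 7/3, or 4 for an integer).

1. After x ≥ 15: [(15,31/7) (20,13) (17,16) (15,82/5)]
2. After x ≤ 18: [(15,31/7) (18,67/7) (18,15) (17,16) (15,82/5)]
3. After y ≥ 5: [(15,5) (46/3,5) (18,67/7) (18,15) (17,16) (15,82/5)]
4. After y ≤ 19: [(15,5) (46/3,5) (18,67/7) (18,15) (17,16) (15,82/5)]
5. Canonical ring: [(15,5) (46/3,5) (18,67/7) (18,15) (17,16) (15,82/5)]

Clipped polygon: [(15,5) (46/3,5) (18,67/7) (18,15) (17,16) (15,82/5)]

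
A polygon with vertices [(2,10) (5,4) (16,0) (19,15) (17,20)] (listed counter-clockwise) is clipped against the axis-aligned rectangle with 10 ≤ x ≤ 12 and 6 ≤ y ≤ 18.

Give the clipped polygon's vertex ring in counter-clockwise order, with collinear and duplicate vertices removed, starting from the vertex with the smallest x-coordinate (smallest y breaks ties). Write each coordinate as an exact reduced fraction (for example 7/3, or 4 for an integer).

Clipped polygon: [(10,6) (12,6) (12,50/3) (10,46/3)]

1. After x ≥ 10: [(10,46/3) (10,24/11) (16,0) (19,15) (17,20)]
2. After x ≤ 12: [(12,50/3) (10,46/3) (10,24/11) (12,16/11)]
3. After y ≥ 6: [(12,6) (12,50/3) (10,46/3) (10,6)]
4. After y ≤ 18: [(12,6) (12,50/3) (10,46/3) (10,6)]
5. Canonical ring: [(10,6) (12,6) (12,50/3) (10,46/3)]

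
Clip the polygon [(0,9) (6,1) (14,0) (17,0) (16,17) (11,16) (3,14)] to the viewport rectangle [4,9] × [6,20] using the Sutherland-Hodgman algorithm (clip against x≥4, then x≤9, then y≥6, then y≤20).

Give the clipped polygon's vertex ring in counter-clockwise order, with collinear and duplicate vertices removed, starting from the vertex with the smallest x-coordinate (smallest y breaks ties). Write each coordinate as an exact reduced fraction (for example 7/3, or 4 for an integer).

Clipped polygon: [(4,6) (9,6) (9,31/2) (4,57/4)]

1. After x ≥ 4: [(4,11/3) (6,1) (14,0) (17,0) (16,17) (11,16) (4,57/4)]
2. After x ≤ 9: [(4,11/3) (6,1) (9,5/8) (9,31/2) (4,57/4)]
3. After y ≥ 6: [(4,6) (9,6) (9,31/2) (4,57/4)]
4. After y ≤ 20: [(4,6) (9,6) (9,31/2) (4,57/4)]
5. Canonical ring: [(4,6) (9,6) (9,31/2) (4,57/4)]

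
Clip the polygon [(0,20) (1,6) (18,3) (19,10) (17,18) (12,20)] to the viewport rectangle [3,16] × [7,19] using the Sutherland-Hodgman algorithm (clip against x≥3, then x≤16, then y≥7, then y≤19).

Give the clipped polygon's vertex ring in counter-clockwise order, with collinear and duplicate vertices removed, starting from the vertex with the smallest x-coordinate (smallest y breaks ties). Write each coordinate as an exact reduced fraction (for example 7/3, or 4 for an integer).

Clipped polygon: [(3,7) (16,7) (16,92/5) (29/2,19) (3,19)]

1. After x ≥ 3: [(3,20) (3,96/17) (18,3) (19,10) (17,18) (12,20)]
2. After x ≤ 16: [(3,20) (3,96/17) (16,57/17) (16,92/5) (12,20)]
3. After y ≥ 7: [(3,20) (3,7) (16,7) (16,92/5) (12,20)]
4. After y ≤ 19: [(3,19) (3,7) (16,7) (16,92/5) (29/2,19)]
5. Canonical ring: [(3,7) (16,7) (16,92/5) (29/2,19) (3,19)]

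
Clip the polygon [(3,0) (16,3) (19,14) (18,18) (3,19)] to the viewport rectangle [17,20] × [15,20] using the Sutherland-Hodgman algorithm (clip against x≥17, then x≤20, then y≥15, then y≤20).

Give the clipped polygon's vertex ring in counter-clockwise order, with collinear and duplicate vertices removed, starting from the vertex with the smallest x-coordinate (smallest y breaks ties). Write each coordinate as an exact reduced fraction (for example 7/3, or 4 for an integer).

1. After x ≥ 17: [(17,20/3) (19,14) (18,18) (17,271/15)]
2. After x ≤ 20: [(17,20/3) (19,14) (18,18) (17,271/15)]
3. After y ≥ 15: [(17,15) (75/4,15) (18,18) (17,271/15)]
4. After y ≤ 20: [(17,15) (75/4,15) (18,18) (17,271/15)]
5. Canonical ring: [(17,15) (75/4,15) (18,18) (17,271/15)]

Clipped polygon: [(17,15) (75/4,15) (18,18) (17,271/15)]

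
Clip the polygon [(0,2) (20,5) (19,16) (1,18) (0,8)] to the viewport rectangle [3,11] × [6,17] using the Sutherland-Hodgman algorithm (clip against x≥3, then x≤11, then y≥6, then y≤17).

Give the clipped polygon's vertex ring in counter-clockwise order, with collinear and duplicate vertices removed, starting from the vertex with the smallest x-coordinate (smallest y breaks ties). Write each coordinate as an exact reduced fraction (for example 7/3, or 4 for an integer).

Clipped polygon: [(3,6) (11,6) (11,152/9) (10,17) (3,17)]

1. After x ≥ 3: [(3,49/20) (20,5) (19,16) (3,160/9)]
2. After x ≤ 11: [(3,49/20) (11,73/20) (11,152/9) (3,160/9)]
3. After y ≥ 6: [(3,6) (11,6) (11,152/9) (3,160/9)]
4. After y ≤ 17: [(3,17) (3,6) (11,6) (11,152/9) (10,17)]
5. Canonical ring: [(3,6) (11,6) (11,152/9) (10,17) (3,17)]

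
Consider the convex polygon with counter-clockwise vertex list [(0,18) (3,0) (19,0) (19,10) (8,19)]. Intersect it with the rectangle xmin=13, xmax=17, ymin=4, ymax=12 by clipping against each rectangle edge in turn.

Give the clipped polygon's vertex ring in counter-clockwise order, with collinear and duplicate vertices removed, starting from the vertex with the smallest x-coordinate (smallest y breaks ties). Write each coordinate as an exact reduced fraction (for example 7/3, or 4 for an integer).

1. After x ≥ 13: [(13,0) (19,0) (19,10) (13,164/11)]
2. After x ≤ 17: [(13,0) (17,0) (17,128/11) (13,164/11)]
3. After y ≥ 4: [(13,4) (17,4) (17,128/11) (13,164/11)]
4. After y ≤ 12: [(13,12) (13,4) (17,4) (17,128/11) (149/9,12)]
5. Canonical ring: [(13,4) (17,4) (17,128/11) (149/9,12) (13,12)]

Clipped polygon: [(13,4) (17,4) (17,128/11) (149/9,12) (13,12)]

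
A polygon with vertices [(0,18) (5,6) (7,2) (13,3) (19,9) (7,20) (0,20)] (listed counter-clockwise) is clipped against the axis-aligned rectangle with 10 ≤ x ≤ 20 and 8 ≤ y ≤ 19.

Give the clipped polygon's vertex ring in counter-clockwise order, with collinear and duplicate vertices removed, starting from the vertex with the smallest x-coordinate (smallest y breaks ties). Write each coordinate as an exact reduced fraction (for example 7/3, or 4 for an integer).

Clipped polygon: [(10,8) (18,8) (19,9) (10,69/4)]

1. After x ≥ 10: [(10,5/2) (13,3) (19,9) (10,69/4)]
2. After x ≤ 20: [(10,5/2) (13,3) (19,9) (10,69/4)]
3. After y ≥ 8: [(10,8) (18,8) (19,9) (10,69/4)]
4. After y ≤ 19: [(10,8) (18,8) (19,9) (10,69/4)]
5. Canonical ring: [(10,8) (18,8) (19,9) (10,69/4)]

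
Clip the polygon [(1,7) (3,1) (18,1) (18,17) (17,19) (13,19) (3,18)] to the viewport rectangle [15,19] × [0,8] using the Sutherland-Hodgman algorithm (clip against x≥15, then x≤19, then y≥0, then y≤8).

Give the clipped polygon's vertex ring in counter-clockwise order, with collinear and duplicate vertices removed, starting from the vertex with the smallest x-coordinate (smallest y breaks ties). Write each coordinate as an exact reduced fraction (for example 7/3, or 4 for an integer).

1. After x ≥ 15: [(15,1) (18,1) (18,17) (17,19) (15,19)]
2. After x ≤ 19: [(15,1) (18,1) (18,17) (17,19) (15,19)]
3. After y ≥ 0: [(15,1) (18,1) (18,17) (17,19) (15,19)]
4. After y ≤ 8: [(15,8) (15,1) (18,1) (18,8)]
5. Canonical ring: [(15,1) (18,1) (18,8) (15,8)]

Clipped polygon: [(15,1) (18,1) (18,8) (15,8)]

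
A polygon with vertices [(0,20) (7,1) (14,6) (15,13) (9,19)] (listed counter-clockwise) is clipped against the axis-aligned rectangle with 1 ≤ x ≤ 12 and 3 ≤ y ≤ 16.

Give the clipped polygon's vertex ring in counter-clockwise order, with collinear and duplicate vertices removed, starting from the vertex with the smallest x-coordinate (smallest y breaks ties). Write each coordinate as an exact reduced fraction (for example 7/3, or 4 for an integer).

Clipped polygon: [(28/19,16) (119/19,3) (49/5,3) (12,32/7) (12,16)]

1. After x ≥ 1: [(1,179/9) (1,121/7) (7,1) (14,6) (15,13) (9,19)]
2. After x ≤ 12: [(1,179/9) (1,121/7) (7,1) (12,32/7) (12,16) (9,19)]
3. After y ≥ 3: [(1,179/9) (1,121/7) (119/19,3) (49/5,3) (12,32/7) (12,16) (9,19)]
4. After y ≤ 16: [(28/19,16) (119/19,3) (49/5,3) (12,32/7) (12,16) (12,16)]
5. Canonical ring: [(28/19,16) (119/19,3) (49/5,3) (12,32/7) (12,16)]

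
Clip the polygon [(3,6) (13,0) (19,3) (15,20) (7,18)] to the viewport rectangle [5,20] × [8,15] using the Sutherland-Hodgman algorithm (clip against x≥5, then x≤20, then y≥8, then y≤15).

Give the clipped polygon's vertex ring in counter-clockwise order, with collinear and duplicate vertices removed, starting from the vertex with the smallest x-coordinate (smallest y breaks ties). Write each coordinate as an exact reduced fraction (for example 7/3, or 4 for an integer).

Clipped polygon: [(5,8) (303/17,8) (275/17,15) (6,15) (5,12)]

1. After x ≥ 5: [(5,12) (5,24/5) (13,0) (19,3) (15,20) (7,18)]
2. After x ≤ 20: [(5,12) (5,24/5) (13,0) (19,3) (15,20) (7,18)]
3. After y ≥ 8: [(5,12) (5,8) (303/17,8) (15,20) (7,18)]
4. After y ≤ 15: [(6,15) (5,12) (5,8) (303/17,8) (275/17,15)]
5. Canonical ring: [(5,8) (303/17,8) (275/17,15) (6,15) (5,12)]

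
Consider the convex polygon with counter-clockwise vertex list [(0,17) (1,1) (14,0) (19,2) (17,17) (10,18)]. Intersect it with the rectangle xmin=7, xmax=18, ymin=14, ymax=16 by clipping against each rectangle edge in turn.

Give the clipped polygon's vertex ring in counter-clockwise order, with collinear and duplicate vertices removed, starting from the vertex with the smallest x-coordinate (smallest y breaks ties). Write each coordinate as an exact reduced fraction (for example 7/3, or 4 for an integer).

1. After x ≥ 7: [(7,177/10) (7,7/13) (14,0) (19,2) (17,17) (10,18)]
2. After x ≤ 18: [(7,177/10) (7,7/13) (14,0) (18,8/5) (18,19/2) (17,17) (10,18)]
3. After y ≥ 14: [(7,177/10) (7,14) (87/5,14) (17,17) (10,18)]
4. After y ≤ 16: [(7,16) (7,14) (87/5,14) (257/15,16)]
5. Canonical ring: [(7,14) (87/5,14) (257/15,16) (7,16)]

Clipped polygon: [(7,14) (87/5,14) (257/15,16) (7,16)]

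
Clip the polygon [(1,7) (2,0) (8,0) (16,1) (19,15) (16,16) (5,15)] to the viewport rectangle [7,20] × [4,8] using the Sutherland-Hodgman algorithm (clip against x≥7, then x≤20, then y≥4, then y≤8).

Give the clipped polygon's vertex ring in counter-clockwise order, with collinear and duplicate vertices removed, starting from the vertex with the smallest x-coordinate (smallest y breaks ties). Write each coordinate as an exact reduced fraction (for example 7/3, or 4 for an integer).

1. After x ≥ 7: [(7,0) (8,0) (16,1) (19,15) (16,16) (7,167/11)]
2. After x ≤ 20: [(7,0) (8,0) (16,1) (19,15) (16,16) (7,167/11)]
3. After y ≥ 4: [(7,4) (233/14,4) (19,15) (16,16) (7,167/11)]
4. After y ≤ 8: [(7,8) (7,4) (233/14,4) (35/2,8)]
5. Canonical ring: [(7,4) (233/14,4) (35/2,8) (7,8)]

Clipped polygon: [(7,4) (233/14,4) (35/2,8) (7,8)]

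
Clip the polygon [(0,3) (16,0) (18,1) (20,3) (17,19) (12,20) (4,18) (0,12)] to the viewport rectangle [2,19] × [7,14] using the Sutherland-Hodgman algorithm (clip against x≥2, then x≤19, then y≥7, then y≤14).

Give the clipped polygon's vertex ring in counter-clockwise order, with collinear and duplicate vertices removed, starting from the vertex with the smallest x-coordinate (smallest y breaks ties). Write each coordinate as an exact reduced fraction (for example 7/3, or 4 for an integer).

Clipped polygon: [(2,7) (19,7) (19,25/3) (287/16,14) (2,14)]

1. After x ≥ 2: [(2,21/8) (16,0) (18,1) (20,3) (17,19) (12,20) (4,18) (2,15)]
2. After x ≤ 19: [(2,21/8) (16,0) (18,1) (19,2) (19,25/3) (17,19) (12,20) (4,18) (2,15)]
3. After y ≥ 7: [(2,7) (19,7) (19,25/3) (17,19) (12,20) (4,18) (2,15)]
4. After y ≤ 14: [(2,14) (2,7) (19,7) (19,25/3) (287/16,14)]
5. Canonical ring: [(2,7) (19,7) (19,25/3) (287/16,14) (2,14)]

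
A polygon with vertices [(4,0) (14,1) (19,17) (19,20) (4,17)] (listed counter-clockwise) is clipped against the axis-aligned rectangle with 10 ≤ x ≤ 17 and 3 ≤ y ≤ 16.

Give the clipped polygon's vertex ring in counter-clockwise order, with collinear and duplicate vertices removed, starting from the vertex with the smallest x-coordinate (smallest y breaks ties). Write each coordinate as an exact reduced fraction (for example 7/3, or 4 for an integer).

Clipped polygon: [(10,3) (117/8,3) (17,53/5) (17,16) (10,16)]

1. After x ≥ 10: [(10,3/5) (14,1) (19,17) (19,20) (10,91/5)]
2. After x ≤ 17: [(10,3/5) (14,1) (17,53/5) (17,98/5) (10,91/5)]
3. After y ≥ 3: [(10,3) (117/8,3) (17,53/5) (17,98/5) (10,91/5)]
4. After y ≤ 16: [(10,16) (10,3) (117/8,3) (17,53/5) (17,16)]
5. Canonical ring: [(10,3) (117/8,3) (17,53/5) (17,16) (10,16)]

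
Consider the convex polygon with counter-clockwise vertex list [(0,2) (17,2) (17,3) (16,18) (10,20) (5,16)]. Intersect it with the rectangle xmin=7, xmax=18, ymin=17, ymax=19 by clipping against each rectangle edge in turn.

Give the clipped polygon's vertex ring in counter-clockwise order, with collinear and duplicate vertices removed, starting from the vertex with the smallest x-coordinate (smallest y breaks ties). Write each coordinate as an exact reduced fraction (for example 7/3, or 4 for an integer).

Clipped polygon: [(7,17) (241/15,17) (16,18) (13,19) (35/4,19) (7,88/5)]

1. After x ≥ 7: [(7,2) (17,2) (17,3) (16,18) (10,20) (7,88/5)]
2. After x ≤ 18: [(7,2) (17,2) (17,3) (16,18) (10,20) (7,88/5)]
3. After y ≥ 17: [(7,17) (241/15,17) (16,18) (10,20) (7,88/5)]
4. After y ≤ 19: [(7,17) (241/15,17) (16,18) (13,19) (35/4,19) (7,88/5)]
5. Canonical ring: [(7,17) (241/15,17) (16,18) (13,19) (35/4,19) (7,88/5)]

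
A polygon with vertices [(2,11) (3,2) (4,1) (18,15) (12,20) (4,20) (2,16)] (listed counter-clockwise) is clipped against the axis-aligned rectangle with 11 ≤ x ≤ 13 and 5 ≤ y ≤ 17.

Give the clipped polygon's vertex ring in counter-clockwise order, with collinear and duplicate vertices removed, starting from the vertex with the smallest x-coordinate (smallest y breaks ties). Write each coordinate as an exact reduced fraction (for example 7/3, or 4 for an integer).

1. After x ≥ 11: [(11,8) (18,15) (12,20) (11,20)]
2. After x ≤ 13: [(11,8) (13,10) (13,115/6) (12,20) (11,20)]
3. After y ≥ 5: [(11,8) (13,10) (13,115/6) (12,20) (11,20)]
4. After y ≤ 17: [(11,17) (11,8) (13,10) (13,17)]
5. Canonical ring: [(11,8) (13,10) (13,17) (11,17)]

Clipped polygon: [(11,8) (13,10) (13,17) (11,17)]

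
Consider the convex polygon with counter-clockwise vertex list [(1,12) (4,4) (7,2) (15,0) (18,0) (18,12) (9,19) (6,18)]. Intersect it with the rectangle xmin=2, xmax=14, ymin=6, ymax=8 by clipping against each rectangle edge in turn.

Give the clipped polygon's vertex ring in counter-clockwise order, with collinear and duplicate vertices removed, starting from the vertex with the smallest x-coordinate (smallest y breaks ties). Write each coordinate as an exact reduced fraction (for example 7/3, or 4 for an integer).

Clipped polygon: [(5/2,8) (13/4,6) (14,6) (14,8)]

1. After x ≥ 2: [(2,66/5) (2,28/3) (4,4) (7,2) (15,0) (18,0) (18,12) (9,19) (6,18)]
2. After x ≤ 14: [(2,66/5) (2,28/3) (4,4) (7,2) (14,1/4) (14,136/9) (9,19) (6,18)]
3. After y ≥ 6: [(2,66/5) (2,28/3) (13/4,6) (14,6) (14,136/9) (9,19) (6,18)]
4. After y ≤ 8: [(5/2,8) (13/4,6) (14,6) (14,8)]
5. Canonical ring: [(5/2,8) (13/4,6) (14,6) (14,8)]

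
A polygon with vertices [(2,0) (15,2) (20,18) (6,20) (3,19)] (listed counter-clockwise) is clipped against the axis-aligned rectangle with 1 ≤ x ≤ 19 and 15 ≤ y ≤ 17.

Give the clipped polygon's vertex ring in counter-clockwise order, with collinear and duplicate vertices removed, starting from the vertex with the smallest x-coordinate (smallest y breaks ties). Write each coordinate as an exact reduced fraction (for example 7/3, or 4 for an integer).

Clipped polygon: [(53/19,15) (19,15) (19,17) (55/19,17)]

1. After x ≥ 1: [(2,0) (15,2) (20,18) (6,20) (3,19)]
2. After x ≤ 19: [(2,0) (15,2) (19,74/5) (19,127/7) (6,20) (3,19)]
3. After y ≥ 15: [(53/19,15) (19,15) (19,127/7) (6,20) (3,19)]
4. After y ≤ 17: [(55/19,17) (53/19,15) (19,15) (19,17)]
5. Canonical ring: [(53/19,15) (19,15) (19,17) (55/19,17)]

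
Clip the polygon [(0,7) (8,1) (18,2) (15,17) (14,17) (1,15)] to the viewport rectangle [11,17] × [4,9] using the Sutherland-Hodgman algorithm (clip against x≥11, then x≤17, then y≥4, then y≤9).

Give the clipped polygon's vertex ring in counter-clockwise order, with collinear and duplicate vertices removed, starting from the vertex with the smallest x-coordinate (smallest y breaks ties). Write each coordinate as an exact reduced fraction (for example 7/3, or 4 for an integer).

1. After x ≥ 11: [(11,13/10) (18,2) (15,17) (14,17) (11,215/13)]
2. After x ≤ 17: [(11,13/10) (17,19/10) (17,7) (15,17) (14,17) (11,215/13)]
3. After y ≥ 4: [(11,4) (17,4) (17,7) (15,17) (14,17) (11,215/13)]
4. After y ≤ 9: [(11,9) (11,4) (17,4) (17,7) (83/5,9)]
5. Canonical ring: [(11,4) (17,4) (17,7) (83/5,9) (11,9)]

Clipped polygon: [(11,4) (17,4) (17,7) (83/5,9) (11,9)]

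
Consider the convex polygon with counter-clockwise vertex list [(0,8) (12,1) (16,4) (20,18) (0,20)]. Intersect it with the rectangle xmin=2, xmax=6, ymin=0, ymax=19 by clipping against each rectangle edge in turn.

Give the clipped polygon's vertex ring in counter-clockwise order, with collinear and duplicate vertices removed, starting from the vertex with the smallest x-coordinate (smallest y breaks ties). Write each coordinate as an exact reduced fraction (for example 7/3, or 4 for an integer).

Clipped polygon: [(2,41/6) (6,9/2) (6,19) (2,19)]

1. After x ≥ 2: [(2,41/6) (12,1) (16,4) (20,18) (2,99/5)]
2. After x ≤ 6: [(2,41/6) (6,9/2) (6,97/5) (2,99/5)]
3. After y ≥ 0: [(2,41/6) (6,9/2) (6,97/5) (2,99/5)]
4. After y ≤ 19: [(2,19) (2,41/6) (6,9/2) (6,19)]
5. Canonical ring: [(2,41/6) (6,9/2) (6,19) (2,19)]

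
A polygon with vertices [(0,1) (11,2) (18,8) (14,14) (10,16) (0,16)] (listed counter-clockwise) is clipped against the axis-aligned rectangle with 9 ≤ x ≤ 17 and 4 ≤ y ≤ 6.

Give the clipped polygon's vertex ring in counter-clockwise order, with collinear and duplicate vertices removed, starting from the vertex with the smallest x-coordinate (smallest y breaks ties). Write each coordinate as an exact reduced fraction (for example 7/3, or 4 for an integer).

1. After x ≥ 9: [(9,20/11) (11,2) (18,8) (14,14) (10,16) (9,16)]
2. After x ≤ 17: [(9,20/11) (11,2) (17,50/7) (17,19/2) (14,14) (10,16) (9,16)]
3. After y ≥ 4: [(9,4) (40/3,4) (17,50/7) (17,19/2) (14,14) (10,16) (9,16)]
4. After y ≤ 6: [(9,6) (9,4) (40/3,4) (47/3,6)]
5. Canonical ring: [(9,4) (40/3,4) (47/3,6) (9,6)]

Clipped polygon: [(9,4) (40/3,4) (47/3,6) (9,6)]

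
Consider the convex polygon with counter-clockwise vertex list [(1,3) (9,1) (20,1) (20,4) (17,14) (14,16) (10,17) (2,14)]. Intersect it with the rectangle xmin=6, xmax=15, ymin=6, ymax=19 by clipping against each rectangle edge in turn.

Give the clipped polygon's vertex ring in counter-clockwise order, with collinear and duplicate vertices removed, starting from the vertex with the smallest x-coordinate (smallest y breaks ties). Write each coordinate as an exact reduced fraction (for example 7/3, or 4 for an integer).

Clipped polygon: [(6,6) (15,6) (15,46/3) (14,16) (10,17) (6,31/2)]

1. After x ≥ 6: [(6,7/4) (9,1) (20,1) (20,4) (17,14) (14,16) (10,17) (6,31/2)]
2. After x ≤ 15: [(6,7/4) (9,1) (15,1) (15,46/3) (14,16) (10,17) (6,31/2)]
3. After y ≥ 6: [(6,6) (15,6) (15,46/3) (14,16) (10,17) (6,31/2)]
4. After y ≤ 19: [(6,6) (15,6) (15,46/3) (14,16) (10,17) (6,31/2)]
5. Canonical ring: [(6,6) (15,6) (15,46/3) (14,16) (10,17) (6,31/2)]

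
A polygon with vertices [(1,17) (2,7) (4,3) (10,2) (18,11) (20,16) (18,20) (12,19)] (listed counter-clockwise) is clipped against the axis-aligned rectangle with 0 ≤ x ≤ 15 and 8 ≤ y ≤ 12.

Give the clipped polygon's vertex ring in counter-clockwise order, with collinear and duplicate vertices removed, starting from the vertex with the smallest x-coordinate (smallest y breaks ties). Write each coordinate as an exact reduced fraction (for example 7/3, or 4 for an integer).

1. After x ≥ 0: [(1,17) (2,7) (4,3) (10,2) (18,11) (20,16) (18,20) (12,19)]
2. After x ≤ 15: [(1,17) (2,7) (4,3) (10,2) (15,61/8) (15,39/2) (12,19)]
3. After y ≥ 8: [(1,17) (19/10,8) (15,8) (15,39/2) (12,19)]
4. After y ≤ 12: [(3/2,12) (19/10,8) (15,8) (15,12)]
5. Canonical ring: [(3/2,12) (19/10,8) (15,8) (15,12)]

Clipped polygon: [(3/2,12) (19/10,8) (15,8) (15,12)]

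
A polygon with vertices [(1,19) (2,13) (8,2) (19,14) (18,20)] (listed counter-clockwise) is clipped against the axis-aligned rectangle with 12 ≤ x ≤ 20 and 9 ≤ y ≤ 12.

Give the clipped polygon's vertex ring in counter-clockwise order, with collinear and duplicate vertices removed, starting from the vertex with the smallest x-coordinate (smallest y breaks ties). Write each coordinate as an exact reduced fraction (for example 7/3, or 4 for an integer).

1. After x ≥ 12: [(12,334/17) (12,70/11) (19,14) (18,20)]
2. After x ≤ 20: [(12,334/17) (12,70/11) (19,14) (18,20)]
3. After y ≥ 9: [(12,334/17) (12,9) (173/12,9) (19,14) (18,20)]
4. After y ≤ 12: [(12,12) (12,9) (173/12,9) (103/6,12)]
5. Canonical ring: [(12,9) (173/12,9) (103/6,12) (12,12)]

Clipped polygon: [(12,9) (173/12,9) (103/6,12) (12,12)]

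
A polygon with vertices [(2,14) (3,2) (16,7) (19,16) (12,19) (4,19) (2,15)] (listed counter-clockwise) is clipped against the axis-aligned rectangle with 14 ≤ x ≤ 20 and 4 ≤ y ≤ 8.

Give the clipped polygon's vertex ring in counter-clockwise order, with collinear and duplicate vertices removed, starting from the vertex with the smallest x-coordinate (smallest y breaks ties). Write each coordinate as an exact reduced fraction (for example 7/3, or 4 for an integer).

1. After x ≥ 14: [(14,81/13) (16,7) (19,16) (14,127/7)]
2. After x ≤ 20: [(14,81/13) (16,7) (19,16) (14,127/7)]
3. After y ≥ 4: [(14,81/13) (16,7) (19,16) (14,127/7)]
4. After y ≤ 8: [(14,8) (14,81/13) (16,7) (49/3,8)]
5. Canonical ring: [(14,81/13) (16,7) (49/3,8) (14,8)]

Clipped polygon: [(14,81/13) (16,7) (49/3,8) (14,8)]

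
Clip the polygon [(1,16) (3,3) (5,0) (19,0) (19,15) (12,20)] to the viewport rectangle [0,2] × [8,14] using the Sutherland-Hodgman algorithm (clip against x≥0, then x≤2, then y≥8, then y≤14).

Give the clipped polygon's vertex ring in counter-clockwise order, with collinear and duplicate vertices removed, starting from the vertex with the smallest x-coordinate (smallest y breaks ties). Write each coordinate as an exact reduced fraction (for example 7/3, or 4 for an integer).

1. After x ≥ 0: [(1,16) (3,3) (5,0) (19,0) (19,15) (12,20)]
2. After x ≤ 2: [(2,180/11) (1,16) (2,19/2)]
3. After y ≥ 8: [(2,180/11) (1,16) (2,19/2)]
4. After y ≤ 14: [(2,14) (17/13,14) (2,19/2)]
5. Canonical ring: [(17/13,14) (2,19/2) (2,14)]

Clipped polygon: [(17/13,14) (2,19/2) (2,14)]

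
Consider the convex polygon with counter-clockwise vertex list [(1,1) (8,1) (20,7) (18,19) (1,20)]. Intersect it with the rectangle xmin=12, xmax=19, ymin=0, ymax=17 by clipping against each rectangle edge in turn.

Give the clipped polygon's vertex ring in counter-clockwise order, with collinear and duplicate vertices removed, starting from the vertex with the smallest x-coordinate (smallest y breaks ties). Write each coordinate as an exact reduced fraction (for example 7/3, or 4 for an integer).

Clipped polygon: [(12,3) (19,13/2) (19,13) (55/3,17) (12,17)]

1. After x ≥ 12: [(12,3) (20,7) (18,19) (12,329/17)]
2. After x ≤ 19: [(12,3) (19,13/2) (19,13) (18,19) (12,329/17)]
3. After y ≥ 0: [(12,3) (19,13/2) (19,13) (18,19) (12,329/17)]
4. After y ≤ 17: [(12,17) (12,3) (19,13/2) (19,13) (55/3,17)]
5. Canonical ring: [(12,3) (19,13/2) (19,13) (55/3,17) (12,17)]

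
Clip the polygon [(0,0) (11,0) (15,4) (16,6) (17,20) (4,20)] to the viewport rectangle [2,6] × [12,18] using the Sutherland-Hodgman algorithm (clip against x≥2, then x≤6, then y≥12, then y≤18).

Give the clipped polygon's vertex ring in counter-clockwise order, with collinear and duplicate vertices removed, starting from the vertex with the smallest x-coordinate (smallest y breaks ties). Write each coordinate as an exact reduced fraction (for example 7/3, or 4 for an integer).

Clipped polygon: [(12/5,12) (6,12) (6,18) (18/5,18)]

1. After x ≥ 2: [(2,10) (2,0) (11,0) (15,4) (16,6) (17,20) (4,20)]
2. After x ≤ 6: [(2,10) (2,0) (6,0) (6,20) (4,20)]
3. After y ≥ 12: [(12/5,12) (6,12) (6,20) (4,20)]
4. After y ≤ 18: [(18/5,18) (12/5,12) (6,12) (6,18)]
5. Canonical ring: [(12/5,12) (6,12) (6,18) (18/5,18)]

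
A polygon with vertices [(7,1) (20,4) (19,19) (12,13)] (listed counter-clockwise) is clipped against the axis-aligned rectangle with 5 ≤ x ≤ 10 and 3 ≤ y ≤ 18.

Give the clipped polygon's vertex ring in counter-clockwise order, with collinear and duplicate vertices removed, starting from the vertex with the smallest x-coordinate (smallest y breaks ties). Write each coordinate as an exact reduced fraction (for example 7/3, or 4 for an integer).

1. After x ≥ 5: [(7,1) (20,4) (19,19) (12,13)]
2. After x ≤ 10: [(10,41/5) (7,1) (10,22/13)]
3. After y ≥ 3: [(10,3) (10,41/5) (47/6,3)]
4. After y ≤ 18: [(10,3) (10,41/5) (47/6,3)]
5. Canonical ring: [(47/6,3) (10,3) (10,41/5)]

Clipped polygon: [(47/6,3) (10,3) (10,41/5)]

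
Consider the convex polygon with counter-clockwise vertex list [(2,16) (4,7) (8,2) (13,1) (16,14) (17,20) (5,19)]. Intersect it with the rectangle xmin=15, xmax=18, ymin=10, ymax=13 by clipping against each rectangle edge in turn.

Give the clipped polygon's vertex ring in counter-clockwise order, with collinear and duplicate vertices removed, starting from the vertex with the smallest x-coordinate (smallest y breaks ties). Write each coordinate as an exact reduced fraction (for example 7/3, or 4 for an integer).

Clipped polygon: [(15,10) (196/13,10) (205/13,13) (15,13)]

1. After x ≥ 15: [(15,29/3) (16,14) (17,20) (15,119/6)]
2. After x ≤ 18: [(15,29/3) (16,14) (17,20) (15,119/6)]
3. After y ≥ 10: [(15,10) (196/13,10) (16,14) (17,20) (15,119/6)]
4. After y ≤ 13: [(15,13) (15,10) (196/13,10) (205/13,13)]
5. Canonical ring: [(15,10) (196/13,10) (205/13,13) (15,13)]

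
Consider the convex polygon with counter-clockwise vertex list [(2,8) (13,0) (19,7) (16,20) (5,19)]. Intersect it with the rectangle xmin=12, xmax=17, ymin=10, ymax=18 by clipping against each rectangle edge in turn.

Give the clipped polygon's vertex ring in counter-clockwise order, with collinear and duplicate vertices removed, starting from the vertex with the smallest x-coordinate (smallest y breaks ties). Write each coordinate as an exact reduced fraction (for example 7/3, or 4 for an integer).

Clipped polygon: [(12,10) (17,10) (17,47/3) (214/13,18) (12,18)]

1. After x ≥ 12: [(12,8/11) (13,0) (19,7) (16,20) (12,216/11)]
2. After x ≤ 17: [(12,8/11) (13,0) (17,14/3) (17,47/3) (16,20) (12,216/11)]
3. After y ≥ 10: [(12,10) (17,10) (17,47/3) (16,20) (12,216/11)]
4. After y ≤ 18: [(12,18) (12,10) (17,10) (17,47/3) (214/13,18)]
5. Canonical ring: [(12,10) (17,10) (17,47/3) (214/13,18) (12,18)]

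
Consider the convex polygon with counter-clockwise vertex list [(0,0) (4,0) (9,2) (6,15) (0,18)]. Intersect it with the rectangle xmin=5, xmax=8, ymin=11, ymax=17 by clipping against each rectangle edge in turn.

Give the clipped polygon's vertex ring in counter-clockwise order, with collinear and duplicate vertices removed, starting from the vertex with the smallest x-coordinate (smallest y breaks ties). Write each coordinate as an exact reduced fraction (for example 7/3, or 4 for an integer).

Clipped polygon: [(5,11) (90/13,11) (6,15) (5,31/2)]

1. After x ≥ 5: [(5,2/5) (9,2) (6,15) (5,31/2)]
2. After x ≤ 8: [(5,2/5) (8,8/5) (8,19/3) (6,15) (5,31/2)]
3. After y ≥ 11: [(5,11) (90/13,11) (6,15) (5,31/2)]
4. After y ≤ 17: [(5,11) (90/13,11) (6,15) (5,31/2)]
5. Canonical ring: [(5,11) (90/13,11) (6,15) (5,31/2)]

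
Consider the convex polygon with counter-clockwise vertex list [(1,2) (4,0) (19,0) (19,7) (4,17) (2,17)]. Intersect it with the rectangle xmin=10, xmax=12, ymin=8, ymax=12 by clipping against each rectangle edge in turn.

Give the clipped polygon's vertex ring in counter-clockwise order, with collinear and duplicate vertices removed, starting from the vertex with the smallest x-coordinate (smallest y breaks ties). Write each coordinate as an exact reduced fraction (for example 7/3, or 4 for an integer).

Clipped polygon: [(10,8) (12,8) (12,35/3) (23/2,12) (10,12)]

1. After x ≥ 10: [(10,0) (19,0) (19,7) (10,13)]
2. After x ≤ 12: [(10,0) (12,0) (12,35/3) (10,13)]
3. After y ≥ 8: [(10,8) (12,8) (12,35/3) (10,13)]
4. After y ≤ 12: [(10,12) (10,8) (12,8) (12,35/3) (23/2,12)]
5. Canonical ring: [(10,8) (12,8) (12,35/3) (23/2,12) (10,12)]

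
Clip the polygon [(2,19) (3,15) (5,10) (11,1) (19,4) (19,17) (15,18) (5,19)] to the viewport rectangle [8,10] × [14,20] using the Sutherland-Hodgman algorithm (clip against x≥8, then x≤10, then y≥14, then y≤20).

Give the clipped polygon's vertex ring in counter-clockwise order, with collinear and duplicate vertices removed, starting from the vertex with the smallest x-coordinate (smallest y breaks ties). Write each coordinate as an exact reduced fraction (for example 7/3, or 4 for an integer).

1. After x ≥ 8: [(8,11/2) (11,1) (19,4) (19,17) (15,18) (8,187/10)]
2. After x ≤ 10: [(8,11/2) (10,5/2) (10,37/2) (8,187/10)]
3. After y ≥ 14: [(8,14) (10,14) (10,37/2) (8,187/10)]
4. After y ≤ 20: [(8,14) (10,14) (10,37/2) (8,187/10)]
5. Canonical ring: [(8,14) (10,14) (10,37/2) (8,187/10)]

Clipped polygon: [(8,14) (10,14) (10,37/2) (8,187/10)]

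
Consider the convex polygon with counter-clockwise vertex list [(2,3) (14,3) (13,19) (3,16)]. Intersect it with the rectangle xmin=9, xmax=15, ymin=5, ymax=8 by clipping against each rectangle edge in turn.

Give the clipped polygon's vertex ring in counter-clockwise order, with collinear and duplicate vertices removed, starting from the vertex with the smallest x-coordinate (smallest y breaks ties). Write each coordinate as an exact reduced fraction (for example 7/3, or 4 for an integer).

1. After x ≥ 9: [(9,3) (14,3) (13,19) (9,89/5)]
2. After x ≤ 15: [(9,3) (14,3) (13,19) (9,89/5)]
3. After y ≥ 5: [(9,5) (111/8,5) (13,19) (9,89/5)]
4. After y ≤ 8: [(9,8) (9,5) (111/8,5) (219/16,8)]
5. Canonical ring: [(9,5) (111/8,5) (219/16,8) (9,8)]

Clipped polygon: [(9,5) (111/8,5) (219/16,8) (9,8)]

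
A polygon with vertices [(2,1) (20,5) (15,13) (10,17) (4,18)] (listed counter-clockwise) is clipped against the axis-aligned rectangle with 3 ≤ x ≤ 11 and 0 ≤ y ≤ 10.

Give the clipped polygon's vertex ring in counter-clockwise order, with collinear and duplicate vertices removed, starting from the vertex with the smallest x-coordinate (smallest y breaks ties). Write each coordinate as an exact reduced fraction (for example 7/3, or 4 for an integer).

1. After x ≥ 3: [(3,19/2) (3,11/9) (20,5) (15,13) (10,17) (4,18)]
2. After x ≤ 11: [(3,19/2) (3,11/9) (11,3) (11,81/5) (10,17) (4,18)]
3. After y ≥ 0: [(3,19/2) (3,11/9) (11,3) (11,81/5) (10,17) (4,18)]
4. After y ≤ 10: [(52/17,10) (3,19/2) (3,11/9) (11,3) (11,10)]
5. Canonical ring: [(3,11/9) (11,3) (11,10) (52/17,10) (3,19/2)]

Clipped polygon: [(3,11/9) (11,3) (11,10) (52/17,10) (3,19/2)]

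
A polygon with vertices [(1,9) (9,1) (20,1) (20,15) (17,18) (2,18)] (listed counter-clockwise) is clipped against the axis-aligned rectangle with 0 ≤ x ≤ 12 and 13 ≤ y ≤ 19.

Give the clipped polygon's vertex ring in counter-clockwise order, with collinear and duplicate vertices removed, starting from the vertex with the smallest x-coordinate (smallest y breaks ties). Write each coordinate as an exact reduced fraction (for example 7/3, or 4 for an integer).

1. After x ≥ 0: [(1,9) (9,1) (20,1) (20,15) (17,18) (2,18)]
2. After x ≤ 12: [(1,9) (9,1) (12,1) (12,18) (2,18)]
3. After y ≥ 13: [(13/9,13) (12,13) (12,18) (2,18)]
4. After y ≤ 19: [(13/9,13) (12,13) (12,18) (2,18)]
5. Canonical ring: [(13/9,13) (12,13) (12,18) (2,18)]

Clipped polygon: [(13/9,13) (12,13) (12,18) (2,18)]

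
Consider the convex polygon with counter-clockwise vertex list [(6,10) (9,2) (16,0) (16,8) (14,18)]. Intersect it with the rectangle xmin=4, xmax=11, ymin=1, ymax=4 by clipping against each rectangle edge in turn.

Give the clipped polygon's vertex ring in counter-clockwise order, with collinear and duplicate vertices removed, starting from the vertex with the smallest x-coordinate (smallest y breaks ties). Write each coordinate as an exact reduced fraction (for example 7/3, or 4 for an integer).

Clipped polygon: [(33/4,4) (9,2) (11,10/7) (11,4)]

1. After x ≥ 4: [(6,10) (9,2) (16,0) (16,8) (14,18)]
2. After x ≤ 11: [(11,15) (6,10) (9,2) (11,10/7)]
3. After y ≥ 1: [(11,15) (6,10) (9,2) (11,10/7)]
4. After y ≤ 4: [(11,4) (33/4,4) (9,2) (11,10/7)]
5. Canonical ring: [(33/4,4) (9,2) (11,10/7) (11,4)]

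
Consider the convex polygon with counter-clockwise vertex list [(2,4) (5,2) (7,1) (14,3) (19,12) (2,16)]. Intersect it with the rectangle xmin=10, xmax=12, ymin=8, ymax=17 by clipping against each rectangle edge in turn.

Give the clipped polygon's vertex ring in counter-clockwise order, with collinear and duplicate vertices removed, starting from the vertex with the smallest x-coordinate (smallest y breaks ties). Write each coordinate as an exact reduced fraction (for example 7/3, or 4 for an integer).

1. After x ≥ 10: [(10,13/7) (14,3) (19,12) (10,240/17)]
2. After x ≤ 12: [(10,13/7) (12,17/7) (12,232/17) (10,240/17)]
3. After y ≥ 8: [(10,8) (12,8) (12,232/17) (10,240/17)]
4. After y ≤ 17: [(10,8) (12,8) (12,232/17) (10,240/17)]
5. Canonical ring: [(10,8) (12,8) (12,232/17) (10,240/17)]

Clipped polygon: [(10,8) (12,8) (12,232/17) (10,240/17)]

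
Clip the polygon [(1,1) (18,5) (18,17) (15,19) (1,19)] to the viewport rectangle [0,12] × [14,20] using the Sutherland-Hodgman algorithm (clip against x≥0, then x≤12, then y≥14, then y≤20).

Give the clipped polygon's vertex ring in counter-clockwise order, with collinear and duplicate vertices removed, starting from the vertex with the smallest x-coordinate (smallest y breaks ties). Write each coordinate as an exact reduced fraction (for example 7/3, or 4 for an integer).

Clipped polygon: [(1,14) (12,14) (12,19) (1,19)]

1. After x ≥ 0: [(1,1) (18,5) (18,17) (15,19) (1,19)]
2. After x ≤ 12: [(1,1) (12,61/17) (12,19) (1,19)]
3. After y ≥ 14: [(1,14) (12,14) (12,19) (1,19)]
4. After y ≤ 20: [(1,14) (12,14) (12,19) (1,19)]
5. Canonical ring: [(1,14) (12,14) (12,19) (1,19)]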